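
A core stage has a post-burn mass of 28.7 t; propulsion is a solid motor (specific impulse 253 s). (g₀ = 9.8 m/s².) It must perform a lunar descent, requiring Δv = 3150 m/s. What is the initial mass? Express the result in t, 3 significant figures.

v_e = Isp · g₀ = 253 × 9.8 = 2479.4 m/s.
Rocket equation: m₀/m_f = exp(Δv / v_e) = exp(3150 / 2479.4) = exp(1.2705) = 3.5625.
m₀ = m_f × 3.5625 = 28.7 × 3.5625 = 102.244 t.

initial mass ≈ 102 t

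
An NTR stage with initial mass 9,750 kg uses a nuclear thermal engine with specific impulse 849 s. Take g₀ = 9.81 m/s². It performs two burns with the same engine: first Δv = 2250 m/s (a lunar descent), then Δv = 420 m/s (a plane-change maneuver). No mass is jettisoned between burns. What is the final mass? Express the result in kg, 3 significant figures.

final mass ≈ 7080 kg

v_e = Isp · g₀ = 849 × 9.81 = 8328.7 m/s.
After the first burn: m = 9750 × exp(−2250/8328.7) = 9750 × 0.76326 = 7,441.79 kg.
After the second burn: m = 7,441.79 × exp(−420/8328.7) = 7,441.79 × 0.95082 = 7,075.8 kg.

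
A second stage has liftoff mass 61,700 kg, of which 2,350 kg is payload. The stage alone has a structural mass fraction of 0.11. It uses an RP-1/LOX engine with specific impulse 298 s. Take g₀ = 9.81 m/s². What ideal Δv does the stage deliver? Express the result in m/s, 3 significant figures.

Stage wet mass = m₀ − payload = 61,700 − 2,350 = 59,350 kg.
Stage dry mass = ε × stage wet mass = 0.11 × 59,350 = 6,528.5 kg.
Burnout mass m_f = stage dry + payload = 6,528.5 + 2,350 = 8,878.5 kg.
v_e = Isp · g₀ = 298 × 9.81 = 2923.4 m/s.
By the Tsiolkovsky rocket equation, Δv = v_e · ln(61,700/8,878.5) = 2923.4 × ln(6.949) = 2923.4 × 1.9387 ≈ 5667 m/s.

Δv ≈ 5670 m/s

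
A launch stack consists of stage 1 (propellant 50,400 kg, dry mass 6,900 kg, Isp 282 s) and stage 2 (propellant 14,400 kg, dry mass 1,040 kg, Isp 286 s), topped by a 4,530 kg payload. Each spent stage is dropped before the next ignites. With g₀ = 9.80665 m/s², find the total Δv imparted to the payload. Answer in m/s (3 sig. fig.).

Ignition mass of stage 1 = 50,400+6,900 + 14,400+1,040 + 4,530 = 77,270 kg.
Stage 1: m₀ = 77,270 kg, m_f = 77,270 − 50,400 = 26,870 kg; Δv = 282×9.80665×ln(2.876) = 2765.5×1.0563 ≈ 2921 m/s.
Stage 2: m₀ = 19,970 kg, m_f = 19,970 − 14,400 = 5,570 kg; Δv = 286×9.80665×ln(3.585) = 2804.7×1.2768 ≈ 3581 m/s.
Total Δv = 2921 + 3581 = 6502 m/s.

Δv ≈ 6500 m/s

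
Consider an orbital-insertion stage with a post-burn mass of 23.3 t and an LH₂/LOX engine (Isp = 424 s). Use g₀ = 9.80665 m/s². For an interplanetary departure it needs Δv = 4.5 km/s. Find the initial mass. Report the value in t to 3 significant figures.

initial mass ≈ 68.8 t

v_e = Isp · g₀ = 424 × 9.80665 = 4158.0 m/s.
From the ideal rocket equation, m₀/m_f = exp(Δv / v_e) = exp(4500 / 4158.0) = exp(1.0822) = 2.9513.
m₀ = m_f × 2.9513 = 23.3 × 2.9513 = 68.7653 t.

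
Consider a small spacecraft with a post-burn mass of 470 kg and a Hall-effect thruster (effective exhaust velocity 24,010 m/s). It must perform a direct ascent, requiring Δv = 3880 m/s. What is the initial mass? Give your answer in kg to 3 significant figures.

By the Tsiolkovsky rocket equation, m₀/m_f = exp(Δv / v_e) = exp(3880 / 24010.0) = exp(0.1616) = 1.1754.
m₀ = m_f × 1.1754 = 470 × 1.1754 = 552.438 kg.

initial mass ≈ 552 kg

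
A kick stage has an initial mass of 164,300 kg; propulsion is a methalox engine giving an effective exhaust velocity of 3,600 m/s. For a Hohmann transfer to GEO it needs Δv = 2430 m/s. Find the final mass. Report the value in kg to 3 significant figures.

final mass ≈ 83700 kg

Rocket equation: m₀/m_f = exp(Δv / v_e) = exp(2430 / 3600.0) = exp(0.6750) = 1.9640.
m_f = m₀ / 1.9640 = 164,300 / 1.9640 = 83,655.8 kg.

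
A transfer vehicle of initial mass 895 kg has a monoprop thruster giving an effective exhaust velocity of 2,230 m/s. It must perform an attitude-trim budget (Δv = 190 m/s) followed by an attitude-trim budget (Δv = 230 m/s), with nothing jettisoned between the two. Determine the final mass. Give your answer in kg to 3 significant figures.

After the first burn: m = 895 × exp(−190/2230.0) = 895 × 0.91833 = 821.905 kg.
After the second burn: m = 821.905 × exp(−230/2230.0) = 821.905 × 0.90200 = 741.358 kg.

final mass ≈ 741 kg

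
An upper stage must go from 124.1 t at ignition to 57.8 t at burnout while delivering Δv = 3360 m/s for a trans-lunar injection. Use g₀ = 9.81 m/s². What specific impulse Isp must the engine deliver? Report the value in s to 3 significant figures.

ln(m₀/m_f) = ln(124100/57800) = ln(2.147) = 0.7641.
From the ideal rocket equation, v_e = Δv / ln(m₀/m_f) = 3360 / 0.7641 = 4397.3 m/s.
Isp = v_e / g₀ = 4397.3 / 9.81 = 448.3 s.

Isp ≈ 448 s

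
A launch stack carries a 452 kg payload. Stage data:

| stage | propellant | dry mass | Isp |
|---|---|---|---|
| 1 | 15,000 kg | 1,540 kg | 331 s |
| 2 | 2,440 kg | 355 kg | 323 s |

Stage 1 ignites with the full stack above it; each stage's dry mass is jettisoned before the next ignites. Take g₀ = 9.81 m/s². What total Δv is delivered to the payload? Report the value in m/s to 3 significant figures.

Δv ≈ 9020 m/s

Ignition mass of stage 1 = 15,000+1,540 + 2,440+355 + 452 = 19,787 kg.
Stage 1: m₀ = 19,787 kg, m_f = 19,787 − 15,000 = 4,787 kg; Δv = 331×9.81×ln(4.133) = 3247.1×1.4191 ≈ 4608 m/s.
Stage 2: m₀ = 3,247 kg, m_f = 3,247 − 2,440 = 807 kg; Δv = 323×9.81×ln(4.024) = 3168.6×1.3922 ≈ 4411 m/s.
Total Δv = 4608 + 4411 = 9019 m/s.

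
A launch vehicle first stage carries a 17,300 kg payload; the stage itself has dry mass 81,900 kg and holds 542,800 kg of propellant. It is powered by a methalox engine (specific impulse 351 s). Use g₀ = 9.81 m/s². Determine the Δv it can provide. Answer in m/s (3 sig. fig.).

Δv ≈ 6430 m/s

v_e = Isp · g₀ = 351 × 9.81 = 3443.3 m/s.
m₀ = payload + dry + propellant = 17,300 + 81,900 + 542,800 = 642,000 kg.
m_f = payload + dry = 17,300 + 81,900 = 99,200 kg.
By the Tsiolkovsky rocket equation, Δv = v_e · ln(m₀/m_f) = 3443.3 × ln(6.472) = 3443.3 × 1.8675 ≈ 6430.2 m/s.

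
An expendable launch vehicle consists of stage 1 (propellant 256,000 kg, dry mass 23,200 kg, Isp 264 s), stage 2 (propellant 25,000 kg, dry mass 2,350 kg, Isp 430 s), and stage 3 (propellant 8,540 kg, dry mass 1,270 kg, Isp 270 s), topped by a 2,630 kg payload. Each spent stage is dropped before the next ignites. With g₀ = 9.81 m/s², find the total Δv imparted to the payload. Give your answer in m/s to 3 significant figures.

Δv ≈ 11400 m/s

Ignition mass of stage 1 = 256,000+23,200 + 25,000+2,350 + 8,540+1,270 + 2,630 = 318,990 kg.
Stage 1: m₀ = 318,990 kg, m_f = 318,990 − 256,000 = 62,990 kg; Δv = 264×9.81×ln(5.064) = 2589.8×1.6222 ≈ 4201 m/s.
Stage 2: m₀ = 39,790 kg, m_f = 39,790 − 25,000 = 14,790 kg; Δv = 430×9.81×ln(2.69) = 4218.3×0.9897 ≈ 4175 m/s.
Stage 3: m₀ = 12,440 kg, m_f = 12,440 − 8,540 = 3,900 kg; Δv = 270×9.81×ln(3.19) = 2648.7×1.1599 ≈ 3072 m/s.
Total Δv = 4201 + 4175 + 3072 = 11448 m/s.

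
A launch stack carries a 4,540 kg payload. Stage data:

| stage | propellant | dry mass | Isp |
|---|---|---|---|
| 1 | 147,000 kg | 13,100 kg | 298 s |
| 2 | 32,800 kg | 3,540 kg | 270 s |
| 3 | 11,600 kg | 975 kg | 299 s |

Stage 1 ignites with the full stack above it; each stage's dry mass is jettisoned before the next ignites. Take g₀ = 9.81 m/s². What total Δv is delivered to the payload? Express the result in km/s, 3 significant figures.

Ignition mass of stage 1 = 147,000+13,100 + 32,800+3,540 + 11,600+975 + 4,540 = 213,555 kg.
Stage 1: m₀ = 213,555 kg, m_f = 213,555 − 147,000 = 66,555 kg; Δv = 298×9.81×ln(3.209) = 2923.4×1.1659 ≈ 3408 m/s.
Stage 2: m₀ = 53,455 kg, m_f = 53,455 − 32,800 = 20,655 kg; Δv = 270×9.81×ln(2.588) = 2648.7×0.9509 ≈ 2519 m/s.
Stage 3: m₀ = 17,115 kg, m_f = 17,115 − 11,600 = 5,515 kg; Δv = 299×9.81×ln(3.103) = 2933.2×1.1325 ≈ 3322 m/s.
Total Δv = 3408 + 2519 + 3322 = 9249 m/s.

Δv ≈ 9.25 km/s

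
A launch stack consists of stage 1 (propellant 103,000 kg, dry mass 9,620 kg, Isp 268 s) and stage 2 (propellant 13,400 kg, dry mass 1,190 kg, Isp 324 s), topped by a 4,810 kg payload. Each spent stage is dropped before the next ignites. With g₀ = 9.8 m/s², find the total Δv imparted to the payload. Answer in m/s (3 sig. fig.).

Ignition mass of stage 1 = 103,000+9,620 + 13,400+1,190 + 4,810 = 132,020 kg.
Stage 1: m₀ = 132,020 kg, m_f = 132,020 − 103,000 = 29,020 kg; Δv = 268×9.8×ln(4.549) = 2626.4×1.5150 ≈ 3979 m/s.
Stage 2: m₀ = 19,400 kg, m_f = 19,400 − 13,400 = 6,000 kg; Δv = 324×9.8×ln(3.233) = 3175.2×1.1735 ≈ 3726 m/s.
Total Δv = 3979 + 3726 = 7705 m/s.

Δv ≈ 7710 m/s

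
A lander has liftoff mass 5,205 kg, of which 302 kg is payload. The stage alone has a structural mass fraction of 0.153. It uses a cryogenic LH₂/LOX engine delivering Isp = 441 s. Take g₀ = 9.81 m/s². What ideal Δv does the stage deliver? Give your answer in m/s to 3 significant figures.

Stage wet mass = m₀ − payload = 5,205 − 302 = 4,903 kg.
Stage dry mass = ε × stage wet mass = 0.153 × 4,903 = 750.159 kg.
Burnout mass m_f = stage dry + payload = 750.159 + 302 = 1,052.159 kg.
v_e = Isp · g₀ = 441 × 9.81 = 4326.2 m/s.
By the Tsiolkovsky rocket equation, Δv = v_e · ln(5,205/1,052.159) = 4326.2 × ln(4.947) = 4326.2 × 1.5988 ≈ 6917 m/s.

Δv ≈ 6920 m/s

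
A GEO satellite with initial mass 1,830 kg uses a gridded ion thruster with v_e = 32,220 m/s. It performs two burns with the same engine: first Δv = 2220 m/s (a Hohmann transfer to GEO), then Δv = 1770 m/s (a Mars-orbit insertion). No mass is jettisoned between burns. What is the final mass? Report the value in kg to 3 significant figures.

final mass ≈ 1620 kg

After the first burn: m = 1830 × exp(−2220/32220.0) = 1830 × 0.93342 = 1,708.16 kg.
After the second burn: m = 1,708.16 × exp(−1770/32220.0) = 1,708.16 × 0.94655 = 1,616.86 kg.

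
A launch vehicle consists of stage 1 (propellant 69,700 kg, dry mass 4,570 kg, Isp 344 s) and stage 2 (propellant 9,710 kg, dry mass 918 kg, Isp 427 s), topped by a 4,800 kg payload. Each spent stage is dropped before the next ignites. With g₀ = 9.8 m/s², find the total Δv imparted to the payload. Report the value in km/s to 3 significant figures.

Δv ≈ 9.21 km/s

Ignition mass of stage 1 = 69,700+4,570 + 9,710+918 + 4,800 = 89,698 kg.
Stage 1: m₀ = 89,698 kg, m_f = 89,698 − 69,700 = 19,998 kg; Δv = 344×9.8×ln(4.485) = 3371.2×1.5008 ≈ 5060 m/s.
Stage 2: m₀ = 15,428 kg, m_f = 15,428 − 9,710 = 5,718 kg; Δv = 427×9.8×ln(2.698) = 4184.6×0.9926 ≈ 4153 m/s.
Total Δv = 5060 + 4153 = 9213 m/s.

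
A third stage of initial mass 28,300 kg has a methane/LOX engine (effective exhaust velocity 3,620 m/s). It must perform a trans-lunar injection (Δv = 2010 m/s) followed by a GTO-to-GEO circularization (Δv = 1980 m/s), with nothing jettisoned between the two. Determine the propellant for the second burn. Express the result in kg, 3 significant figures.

propellant for the second burn ≈ 6840 kg

After the first burn: m = 28300 × exp(−2010/3620.0) = 28300 × 0.57393 = 16,242.2 kg.
After the second burn: m = 16,242.2 × exp(−1980/3620.0) = 16,242.2 × 0.57871 = 9,399.52 kg.
Second-burn propellant = 16,242.2 − 9,399.52 = 6,842.68 kg.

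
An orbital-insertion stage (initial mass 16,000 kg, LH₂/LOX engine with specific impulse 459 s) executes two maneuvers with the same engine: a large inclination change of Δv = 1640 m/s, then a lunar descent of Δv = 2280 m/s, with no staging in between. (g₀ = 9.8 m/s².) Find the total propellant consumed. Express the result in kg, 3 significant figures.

v_e = Isp · g₀ = 459 × 9.8 = 4498.2 m/s.
After the first burn: m = 16000 × exp(−1640/4498.2) = 16000 × 0.69448 = 11,111.7 kg.
After the second burn: m = 11,111.7 × exp(−2280/4498.2) = 11,111.7 × 0.60238 = 6,693.47 kg.
Total propellant = m₀ − m_final = 16000 − 6,693.47 = 9,306.53 kg.

total propellant consumed ≈ 9310 kg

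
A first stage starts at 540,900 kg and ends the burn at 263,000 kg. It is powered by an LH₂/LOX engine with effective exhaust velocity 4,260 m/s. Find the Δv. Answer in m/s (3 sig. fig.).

From the ideal rocket equation, Δv = v_e · ln(m₀/m_f) = 4260.0 × ln(2.057) = 4260.0 × 0.7211 ≈ 3071.8 m/s.

Δv ≈ 3070 m/s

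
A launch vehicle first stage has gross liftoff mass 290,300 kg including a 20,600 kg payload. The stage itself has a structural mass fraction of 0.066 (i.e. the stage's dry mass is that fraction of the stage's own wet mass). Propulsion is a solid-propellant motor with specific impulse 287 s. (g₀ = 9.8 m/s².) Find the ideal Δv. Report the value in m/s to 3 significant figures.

Stage wet mass = m₀ − payload = 290,300 − 20,600 = 269,700 kg.
Stage dry mass = ε × stage wet mass = 0.066 × 269,700 = 17,800.2 kg.
Burnout mass m_f = stage dry + payload = 17,800.2 + 20,600 = 38,400.2 kg.
v_e = Isp · g₀ = 287 × 9.8 = 2812.6 m/s.
Δv = v_e · ln(290,300/38,400.2) = 2812.6 × ln(7.56) = 2812.6 × 2.0229 ≈ 5689 m/s.

Δv ≈ 5690 m/s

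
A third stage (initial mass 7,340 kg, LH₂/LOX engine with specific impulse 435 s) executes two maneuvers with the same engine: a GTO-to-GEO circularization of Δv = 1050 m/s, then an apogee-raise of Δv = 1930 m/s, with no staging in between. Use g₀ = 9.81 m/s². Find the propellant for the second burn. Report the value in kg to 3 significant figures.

v_e = Isp · g₀ = 435 × 9.81 = 4267.4 m/s.
After the first burn: m = 7340 × exp(−1050/4267.4) = 7340 × 0.78188 = 5,739 kg.
After the second burn: m = 5,739 × exp(−1930/4267.4) = 5,739 × 0.63618 = 3,651.04 kg.
Second-burn propellant = 5,739 − 3,651.04 = 2,087.96 kg.

propellant for the second burn ≈ 2090 kg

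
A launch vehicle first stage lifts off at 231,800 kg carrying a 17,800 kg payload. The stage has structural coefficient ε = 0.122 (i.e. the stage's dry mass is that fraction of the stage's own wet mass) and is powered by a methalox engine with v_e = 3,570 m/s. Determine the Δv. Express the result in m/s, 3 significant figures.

Stage wet mass = m₀ − payload = 231,800 − 17,800 = 214,000 kg.
Stage dry mass = ε × stage wet mass = 0.122 × 214,000 = 26,108 kg.
Burnout mass m_f = stage dry + payload = 26,108 + 17,800 = 43,908 kg.
Using Δv = v_e ln(m₀/m_f): Δv = v_e · ln(231,800/43,908) = 3570.0 × ln(5.279) = 3570.0 × 1.6638 ≈ 5940 m/s.

Δv ≈ 5940 m/s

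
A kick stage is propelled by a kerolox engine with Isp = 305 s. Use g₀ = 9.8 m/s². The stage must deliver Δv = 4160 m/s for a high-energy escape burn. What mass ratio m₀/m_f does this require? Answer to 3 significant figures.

v_e = Isp · g₀ = 305 × 9.8 = 2989.0 m/s.
m₀/m_f = exp(Δv / v_e) = exp(4160 / 2989.0) = exp(1.3918) = 4.0220.

mass ratio ≈ 4.02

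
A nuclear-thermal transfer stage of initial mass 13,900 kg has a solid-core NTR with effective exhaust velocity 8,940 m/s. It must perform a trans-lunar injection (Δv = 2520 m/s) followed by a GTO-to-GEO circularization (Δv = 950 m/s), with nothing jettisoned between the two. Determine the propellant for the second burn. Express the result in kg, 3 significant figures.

propellant for the second burn ≈ 1060 kg

After the first burn: m = 13900 × exp(−2520/8940.0) = 13900 × 0.75436 = 10,485.6 kg.
After the second burn: m = 10,485.6 × exp(−950/8940.0) = 10,485.6 × 0.89919 = 9,428.55 kg.
Second-burn propellant = 10,485.6 − 9,428.55 = 1,057.05 kg.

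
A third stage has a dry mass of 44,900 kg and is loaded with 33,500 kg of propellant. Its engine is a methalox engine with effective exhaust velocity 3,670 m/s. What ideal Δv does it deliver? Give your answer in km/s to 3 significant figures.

m₀ = m_dry + m_prop = 44,900 + 33,500 = 78,400 kg.
Δv = v_e · ln(m₀/m_f) = 3670.0 × ln(1.746) = 3670.0 × 0.5574 ≈ 2045.6 m/s.

Δv ≈ 2.05 km/s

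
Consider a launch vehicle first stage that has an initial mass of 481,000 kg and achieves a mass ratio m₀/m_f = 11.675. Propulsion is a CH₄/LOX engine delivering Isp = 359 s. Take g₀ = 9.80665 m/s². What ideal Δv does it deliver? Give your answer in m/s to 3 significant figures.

v_e = Isp · g₀ = 359 × 9.80665 = 3520.6 m/s.
From the ideal rocket equation, Δv = v_e · ln(11.675) = 3520.6 × 2.4574 ≈ 8651.7 m/s.

Δv ≈ 8650 m/s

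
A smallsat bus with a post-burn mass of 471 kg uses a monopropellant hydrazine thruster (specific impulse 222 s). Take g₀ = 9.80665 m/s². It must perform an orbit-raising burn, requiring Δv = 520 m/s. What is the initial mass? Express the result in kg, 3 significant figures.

initial mass ≈ 598 kg

v_e = Isp · g₀ = 222 × 9.80665 = 2177.1 m/s.
Rocket equation: m₀/m_f = exp(Δv / v_e) = exp(520 / 2177.1) = exp(0.2389) = 1.2698.
m₀ = m_f × 1.2698 = 471 × 1.2698 = 598.076 kg.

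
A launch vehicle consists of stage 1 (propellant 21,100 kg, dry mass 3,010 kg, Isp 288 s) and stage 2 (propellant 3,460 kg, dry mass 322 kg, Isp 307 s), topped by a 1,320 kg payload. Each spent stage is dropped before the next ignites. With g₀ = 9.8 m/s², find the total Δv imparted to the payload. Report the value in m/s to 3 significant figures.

Δv ≈ 7030 m/s

Ignition mass of stage 1 = 21,100+3,010 + 3,460+322 + 1,320 = 29,212 kg.
Stage 1: m₀ = 29,212 kg, m_f = 29,212 − 21,100 = 8,112 kg; Δv = 288×9.8×ln(3.601) = 2822.4×1.2812 ≈ 3616 m/s.
Stage 2: m₀ = 5,102 kg, m_f = 5,102 − 3,460 = 1,642 kg; Δv = 307×9.8×ln(3.107) = 3008.6×1.1337 ≈ 3411 m/s.
Total Δv = 3616 + 3411 = 7027 m/s.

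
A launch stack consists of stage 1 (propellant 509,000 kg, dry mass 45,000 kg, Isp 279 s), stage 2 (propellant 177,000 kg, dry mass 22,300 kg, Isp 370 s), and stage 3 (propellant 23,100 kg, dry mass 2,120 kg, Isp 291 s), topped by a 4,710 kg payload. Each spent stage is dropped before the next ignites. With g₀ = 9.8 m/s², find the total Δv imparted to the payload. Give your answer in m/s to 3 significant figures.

Δv ≈ 12400 m/s

Ignition mass of stage 1 = 509,000+45,000 + 177,000+22,300 + 23,100+2,120 + 4,710 = 783,230 kg.
Stage 1: m₀ = 783,230 kg, m_f = 783,230 − 509,000 = 274,230 kg; Δv = 279×9.8×ln(2.856) = 2734.2×1.0495 ≈ 2869 m/s.
Stage 2: m₀ = 229,230 kg, m_f = 229,230 − 177,000 = 52,230 kg; Δv = 370×9.8×ln(4.389) = 3626.0×1.4791 ≈ 5363 m/s.
Stage 3: m₀ = 29,930 kg, m_f = 29,930 − 23,100 = 6,830 kg; Δv = 291×9.8×ln(4.382) = 2851.8×1.4775 ≈ 4214 m/s.
Total Δv = 2869 + 5363 + 4214 = 12446 m/s.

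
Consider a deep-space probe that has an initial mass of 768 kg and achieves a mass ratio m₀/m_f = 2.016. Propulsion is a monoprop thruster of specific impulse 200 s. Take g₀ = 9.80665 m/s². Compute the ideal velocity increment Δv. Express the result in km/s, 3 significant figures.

Δv ≈ 1.38 km/s

v_e = Isp · g₀ = 200 × 9.80665 = 1961.3 m/s.
Rocket equation: Δv = v_e · ln(2.016) = 1961.3 × 0.7011 ≈ 1375.1 m/s.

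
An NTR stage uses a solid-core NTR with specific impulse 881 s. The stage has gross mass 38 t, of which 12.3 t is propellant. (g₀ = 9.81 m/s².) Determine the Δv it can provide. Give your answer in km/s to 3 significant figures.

Δv ≈ 3.38 km/s

v_e = Isp · g₀ = 881 × 9.81 = 8642.6 m/s.
m_f = m₀ − m_prop = 38 − 12.3 = 25.7 t.
Δv = v_e · ln(m₀/m_f) = 8642.6 × ln(1.479) = 8642.6 × 0.3911 ≈ 3380.1 m/s.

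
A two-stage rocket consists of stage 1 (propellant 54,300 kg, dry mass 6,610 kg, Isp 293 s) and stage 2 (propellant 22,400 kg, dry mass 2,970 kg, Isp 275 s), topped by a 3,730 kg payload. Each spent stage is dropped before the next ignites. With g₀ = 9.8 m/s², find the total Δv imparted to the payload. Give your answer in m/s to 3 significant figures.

Δv ≈ 6610 m/s

Ignition mass of stage 1 = 54,300+6,610 + 22,400+2,970 + 3,730 = 90,010 kg.
Stage 1: m₀ = 90,010 kg, m_f = 90,010 − 54,300 = 35,710 kg; Δv = 293×9.8×ln(2.521) = 2871.4×0.9245 ≈ 2655 m/s.
Stage 2: m₀ = 29,100 kg, m_f = 29,100 − 22,400 = 6,700 kg; Δv = 275×9.8×ln(4.343) = 2695.0×1.4686 ≈ 3958 m/s.
Total Δv = 2655 + 3958 = 6613 m/s.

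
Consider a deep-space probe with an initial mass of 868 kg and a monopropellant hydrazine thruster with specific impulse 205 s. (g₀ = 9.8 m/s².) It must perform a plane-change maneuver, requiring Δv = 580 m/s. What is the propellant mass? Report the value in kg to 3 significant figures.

propellant mass ≈ 218 kg

v_e = Isp · g₀ = 205 × 9.8 = 2009.0 m/s.
m₀/m_f = exp(Δv / v_e) = exp(580 / 2009.0) = exp(0.2887) = 1.3347.
m_f = 868 / 1.3347 = 650.333 kg, so propellant = m₀ − m_f = 868 − 650.333 = 217.667 kg.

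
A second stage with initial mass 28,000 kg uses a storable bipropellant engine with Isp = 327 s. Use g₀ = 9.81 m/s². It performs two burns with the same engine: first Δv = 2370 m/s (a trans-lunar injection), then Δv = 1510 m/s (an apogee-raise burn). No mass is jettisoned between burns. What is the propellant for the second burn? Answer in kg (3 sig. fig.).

propellant for the second burn ≈ 5020 kg

v_e = Isp · g₀ = 327 × 9.81 = 3207.9 m/s.
After the first burn: m = 28000 × exp(−2370/3207.9) = 28000 × 0.47768 = 13,375 kg.
After the second burn: m = 13,375 × exp(−1510/3207.9) = 13,375 × 0.62455 = 8,353.36 kg.
Second-burn propellant = 13,375 − 8,353.36 = 5,021.64 kg.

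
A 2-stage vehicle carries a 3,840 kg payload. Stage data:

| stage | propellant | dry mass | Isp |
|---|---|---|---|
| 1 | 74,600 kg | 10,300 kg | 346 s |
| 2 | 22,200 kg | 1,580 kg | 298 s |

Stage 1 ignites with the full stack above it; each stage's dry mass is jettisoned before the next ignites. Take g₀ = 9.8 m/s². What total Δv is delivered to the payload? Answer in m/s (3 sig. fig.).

Ignition mass of stage 1 = 74,600+10,300 + 22,200+1,580 + 3,840 = 112,520 kg.
Stage 1: m₀ = 112,520 kg, m_f = 112,520 − 74,600 = 37,920 kg; Δv = 346×9.8×ln(2.967) = 3390.8×1.0877 ≈ 3688 m/s.
Stage 2: m₀ = 27,620 kg, m_f = 27,620 − 22,200 = 5,420 kg; Δv = 298×9.8×ln(5.096) = 2920.4×1.6284 ≈ 4756 m/s.
Total Δv = 3688 + 4756 = 8444 m/s.

Δv ≈ 8440 m/s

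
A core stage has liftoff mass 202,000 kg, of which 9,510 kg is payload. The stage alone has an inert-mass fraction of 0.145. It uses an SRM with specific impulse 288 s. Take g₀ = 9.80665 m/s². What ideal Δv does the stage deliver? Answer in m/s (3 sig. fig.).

Stage wet mass = m₀ − payload = 202,000 − 9,510 = 192,490 kg.
Stage dry mass = ε × stage wet mass = 0.145 × 192,490 = 27,911.1 kg.
Burnout mass m_f = stage dry + payload = 27,911.1 + 9,510 = 37,421.1 kg.
v_e = Isp · g₀ = 288 × 9.80665 = 2824.3 m/s.
Δv = v_e · ln(202,000/37,421.1) = 2824.3 × ln(5.398) = 2824.3 × 1.6860 ≈ 4762 m/s.

Δv ≈ 4760 m/s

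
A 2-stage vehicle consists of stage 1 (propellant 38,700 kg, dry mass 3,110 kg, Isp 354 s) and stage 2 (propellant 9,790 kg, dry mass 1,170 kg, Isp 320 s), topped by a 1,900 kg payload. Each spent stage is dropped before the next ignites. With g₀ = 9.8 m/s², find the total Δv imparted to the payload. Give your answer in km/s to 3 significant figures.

Ignition mass of stage 1 = 38,700+3,110 + 9,790+1,170 + 1,900 = 54,670 kg.
Stage 1: m₀ = 54,670 kg, m_f = 54,670 − 38,700 = 15,970 kg; Δv = 354×9.8×ln(3.423) = 3469.2×1.2306 ≈ 4269 m/s.
Stage 2: m₀ = 12,860 kg, m_f = 12,860 − 9,790 = 3,070 kg; Δv = 320×9.8×ln(4.189) = 3136.0×1.4324 ≈ 4492 m/s.
Total Δv = 4269 + 4492 = 8761 m/s.

Δv ≈ 8.76 km/s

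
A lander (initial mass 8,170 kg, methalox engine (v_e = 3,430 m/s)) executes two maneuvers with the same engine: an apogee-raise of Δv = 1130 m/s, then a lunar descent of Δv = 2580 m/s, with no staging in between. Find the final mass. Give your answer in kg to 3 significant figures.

After the first burn: m = 8170 × exp(−1130/3430.0) = 8170 × 0.71932 = 5,876.84 kg.
After the second burn: m = 5,876.84 × exp(−2580/3430.0) = 5,876.84 × 0.47133 = 2,769.93 kg.

final mass ≈ 2770 kg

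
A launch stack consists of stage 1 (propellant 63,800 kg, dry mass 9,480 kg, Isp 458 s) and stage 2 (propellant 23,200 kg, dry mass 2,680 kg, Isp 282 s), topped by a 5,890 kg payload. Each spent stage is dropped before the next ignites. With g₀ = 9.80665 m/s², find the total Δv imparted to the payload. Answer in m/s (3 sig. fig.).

Δv ≈ 7820 m/s

Ignition mass of stage 1 = 63,800+9,480 + 23,200+2,680 + 5,890 = 105,050 kg.
Stage 1: m₀ = 105,050 kg, m_f = 105,050 − 63,800 = 41,250 kg; Δv = 458×9.80665×ln(2.547) = 4491.4×0.9348 ≈ 4199 m/s.
Stage 2: m₀ = 31,770 kg, m_f = 31,770 − 23,200 = 8,570 kg; Δv = 282×9.80665×ln(3.707) = 2765.5×1.3103 ≈ 3623 m/s.
Total Δv = 4199 + 3623 = 7822 m/s.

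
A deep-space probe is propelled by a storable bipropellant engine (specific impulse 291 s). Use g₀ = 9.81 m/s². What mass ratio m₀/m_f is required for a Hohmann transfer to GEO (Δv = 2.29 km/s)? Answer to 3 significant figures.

mass ratio ≈ 2.23

v_e = Isp · g₀ = 291 × 9.81 = 2854.7 m/s.
Using Δv = v_e ln(m₀/m_f): m₀/m_f = exp(Δv / v_e) = exp(2290 / 2854.7) = exp(0.8022) = 2.2304.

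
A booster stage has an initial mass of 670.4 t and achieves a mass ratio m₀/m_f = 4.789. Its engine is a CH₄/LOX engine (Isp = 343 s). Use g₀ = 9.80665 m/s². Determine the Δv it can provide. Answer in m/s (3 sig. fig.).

Δv ≈ 5270 m/s

v_e = Isp · g₀ = 343 × 9.80665 = 3363.7 m/s.
Δv = v_e · ln(4.789) = 3363.7 × 1.5663 ≈ 5268.6 m/s.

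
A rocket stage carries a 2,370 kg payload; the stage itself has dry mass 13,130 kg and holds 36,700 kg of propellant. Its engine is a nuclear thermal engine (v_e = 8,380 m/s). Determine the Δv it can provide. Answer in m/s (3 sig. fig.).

m₀ = payload + dry + propellant = 2,370 + 13,130 + 36,700 = 52,200 kg.
m_f = payload + dry = 2,370 + 13,130 = 15,500 kg.
From the ideal rocket equation, Δv = v_e · ln(m₀/m_f) = 8380.0 × ln(3.368) = 8380.0 × 1.2142 ≈ 10175.4 m/s.

Δv ≈ 10200 m/s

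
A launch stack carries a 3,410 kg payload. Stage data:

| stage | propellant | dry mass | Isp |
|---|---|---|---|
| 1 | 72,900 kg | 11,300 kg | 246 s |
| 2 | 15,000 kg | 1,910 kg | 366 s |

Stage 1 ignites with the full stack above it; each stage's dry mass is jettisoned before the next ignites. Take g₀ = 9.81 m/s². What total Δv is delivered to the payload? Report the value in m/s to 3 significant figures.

Δv ≈ 7700 m/s

Ignition mass of stage 1 = 72,900+11,300 + 15,000+1,910 + 3,410 = 104,520 kg.
Stage 1: m₀ = 104,520 kg, m_f = 104,520 − 72,900 = 31,620 kg; Δv = 246×9.81×ln(3.306) = 2413.3×1.1956 ≈ 2885 m/s.
Stage 2: m₀ = 20,320 kg, m_f = 20,320 − 15,000 = 5,320 kg; Δv = 366×9.81×ln(3.82) = 3590.5×1.3401 ≈ 4812 m/s.
Total Δv = 2885 + 4812 = 7697 m/s.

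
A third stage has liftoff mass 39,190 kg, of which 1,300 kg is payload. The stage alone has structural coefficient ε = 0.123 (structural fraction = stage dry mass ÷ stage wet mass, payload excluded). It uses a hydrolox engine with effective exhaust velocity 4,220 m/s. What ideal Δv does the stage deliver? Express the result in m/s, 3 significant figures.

Δv ≈ 7950 m/s

Stage wet mass = m₀ − payload = 39,190 − 1,300 = 37,890 kg.
Stage dry mass = ε × stage wet mass = 0.123 × 37,890 = 4,660.47 kg.
Burnout mass m_f = stage dry + payload = 4,660.47 + 1,300 = 5,960.47 kg.
Using Δv = v_e ln(m₀/m_f): Δv = v_e · ln(39,190/5,960.47) = 4220.0 × ln(6.575) = 4220.0 × 1.8833 ≈ 7947 m/s.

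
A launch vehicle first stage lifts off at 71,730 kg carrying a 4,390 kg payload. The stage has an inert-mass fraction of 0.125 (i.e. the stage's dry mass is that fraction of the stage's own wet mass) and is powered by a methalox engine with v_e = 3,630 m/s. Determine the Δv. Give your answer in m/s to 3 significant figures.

Δv ≈ 6250 m/s

Stage wet mass = m₀ − payload = 71,730 − 4,390 = 67,340 kg.
Stage dry mass = ε × stage wet mass = 0.125 × 67,340 = 8,417.5 kg.
Burnout mass m_f = stage dry + payload = 8,417.5 + 4,390 = 12,807.5 kg.
Using Δv = v_e ln(m₀/m_f): Δv = v_e · ln(71,730/12,807.5) = 3630.0 × ln(5.601) = 3630.0 × 1.7229 ≈ 6254 m/s.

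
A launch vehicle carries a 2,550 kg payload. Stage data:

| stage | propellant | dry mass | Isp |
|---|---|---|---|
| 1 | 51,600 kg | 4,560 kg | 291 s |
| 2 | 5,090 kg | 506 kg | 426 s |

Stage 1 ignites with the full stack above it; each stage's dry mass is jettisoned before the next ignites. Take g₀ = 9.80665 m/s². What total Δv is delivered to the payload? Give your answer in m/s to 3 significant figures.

Δv ≈ 8720 m/s

Ignition mass of stage 1 = 51,600+4,560 + 5,090+506 + 2,550 = 64,306 kg.
Stage 1: m₀ = 64,306 kg, m_f = 64,306 − 51,600 = 12,706 kg; Δv = 291×9.80665×ln(5.061) = 2853.7×1.6216 ≈ 4628 m/s.
Stage 2: m₀ = 8,146 kg, m_f = 8,146 − 5,090 = 3,056 kg; Δv = 426×9.80665×ln(2.666) = 4177.6×0.9804 ≈ 4096 m/s.
Total Δv = 4628 + 4096 = 8724 m/s.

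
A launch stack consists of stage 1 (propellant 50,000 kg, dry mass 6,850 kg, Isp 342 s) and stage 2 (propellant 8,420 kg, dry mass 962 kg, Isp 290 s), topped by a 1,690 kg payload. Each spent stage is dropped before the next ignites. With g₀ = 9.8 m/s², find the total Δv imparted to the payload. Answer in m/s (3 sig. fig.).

Δv ≈ 8530 m/s

Ignition mass of stage 1 = 50,000+6,850 + 8,420+962 + 1,690 = 67,922 kg.
Stage 1: m₀ = 67,922 kg, m_f = 67,922 − 50,000 = 17,922 kg; Δv = 342×9.8×ln(3.79) = 3351.6×1.3323 ≈ 4465 m/s.
Stage 2: m₀ = 11,072 kg, m_f = 11,072 − 8,420 = 2,652 kg; Δv = 290×9.8×ln(4.175) = 2842.0×1.4291 ≈ 4062 m/s.
Total Δv = 4465 + 4062 = 8527 m/s.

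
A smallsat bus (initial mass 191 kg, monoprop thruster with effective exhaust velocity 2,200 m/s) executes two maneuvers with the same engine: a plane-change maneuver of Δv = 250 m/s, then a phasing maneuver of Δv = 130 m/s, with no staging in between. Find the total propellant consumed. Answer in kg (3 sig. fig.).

After the first burn: m = 191 × exp(−250/2200.0) = 191 × 0.89258 = 170.483 kg.
After the second burn: m = 170.483 × exp(−130/2200.0) = 170.483 × 0.94262 = 160.701 kg.
Total propellant = m₀ − m_final = 191 − 160.701 = 30.299 kg.

total propellant consumed ≈ 30.3 kg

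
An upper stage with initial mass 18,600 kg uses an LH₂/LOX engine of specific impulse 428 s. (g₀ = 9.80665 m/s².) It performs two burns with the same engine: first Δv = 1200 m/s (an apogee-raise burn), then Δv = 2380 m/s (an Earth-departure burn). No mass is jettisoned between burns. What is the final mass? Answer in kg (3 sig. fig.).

v_e = Isp · g₀ = 428 × 9.80665 = 4197.2 m/s.
After the first burn: m = 18600 × exp(−1200/4197.2) = 18600 × 0.75134 = 13,974.9 kg.
After the second burn: m = 13,974.9 × exp(−2380/4197.2) = 13,974.9 × 0.56720 = 7,926.56 kg.

final mass ≈ 7930 kg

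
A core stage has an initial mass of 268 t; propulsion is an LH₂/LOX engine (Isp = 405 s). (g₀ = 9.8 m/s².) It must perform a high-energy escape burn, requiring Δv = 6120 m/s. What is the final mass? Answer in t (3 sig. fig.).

final mass ≈ 57.3 t

v_e = Isp · g₀ = 405 × 9.8 = 3969.0 m/s.
m₀/m_f = exp(Δv / v_e) = exp(6120 / 3969.0) = exp(1.5420) = 4.6737.
m_f = m₀ / 4.6737 = 268 / 4.6737 = 57.3421 t.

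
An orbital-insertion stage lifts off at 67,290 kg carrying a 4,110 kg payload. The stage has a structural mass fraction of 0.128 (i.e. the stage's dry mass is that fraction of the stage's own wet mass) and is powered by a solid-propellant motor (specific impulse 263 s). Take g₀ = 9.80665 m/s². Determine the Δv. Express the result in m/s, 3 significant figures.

Stage wet mass = m₀ − payload = 67,290 − 4,110 = 63,180 kg.
Stage dry mass = ε × stage wet mass = 0.128 × 63,180 = 8,087.04 kg.
Burnout mass m_f = stage dry + payload = 8,087.04 + 4,110 = 12,197.04 kg.
v_e = Isp · g₀ = 263 × 9.80665 = 2579.1 m/s.
By the Tsiolkovsky rocket equation, Δv = v_e · ln(67,290/12,197.04) = 2579.1 × ln(5.517) = 2579.1 × 1.7078 ≈ 4405 m/s.

Δv ≈ 4400 m/s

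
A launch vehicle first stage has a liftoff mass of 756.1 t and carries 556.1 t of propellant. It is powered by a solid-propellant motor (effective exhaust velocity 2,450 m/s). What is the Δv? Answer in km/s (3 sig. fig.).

m_f = m₀ − m_prop = 756.1 − 556.1 = 200 t.
From the ideal rocket equation, Δv = v_e · ln(m₀/m_f) = 2450.0 × ln(3.78) = 2450.0 × 1.3299 ≈ 3258.1 m/s.

Δv ≈ 3.26 km/s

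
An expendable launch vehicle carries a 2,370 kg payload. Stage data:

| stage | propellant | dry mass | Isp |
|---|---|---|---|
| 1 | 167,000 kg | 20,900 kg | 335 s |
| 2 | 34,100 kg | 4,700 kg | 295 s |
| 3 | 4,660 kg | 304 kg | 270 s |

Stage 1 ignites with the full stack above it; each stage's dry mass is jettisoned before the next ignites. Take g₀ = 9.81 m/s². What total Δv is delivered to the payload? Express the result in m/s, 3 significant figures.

Ignition mass of stage 1 = 167,000+20,900 + 34,100+4,700 + 4,660+304 + 2,370 = 234,034 kg.
Stage 1: m₀ = 234,034 kg, m_f = 234,034 − 167,000 = 67,034 kg; Δv = 335×9.81×ln(3.491) = 3286.4×1.2503 ≈ 4109 m/s.
Stage 2: m₀ = 46,134 kg, m_f = 46,134 − 34,100 = 12,034 kg; Δv = 295×9.81×ln(3.834) = 2894.0×1.3438 ≈ 3889 m/s.
Stage 3: m₀ = 7,334 kg, m_f = 7,334 − 4,660 = 2,674 kg; Δv = 270×9.81×ln(2.743) = 2648.7×1.0089 ≈ 2672 m/s.
Total Δv = 4109 + 3889 + 2672 = 10670 m/s.

Δv ≈ 10700 m/s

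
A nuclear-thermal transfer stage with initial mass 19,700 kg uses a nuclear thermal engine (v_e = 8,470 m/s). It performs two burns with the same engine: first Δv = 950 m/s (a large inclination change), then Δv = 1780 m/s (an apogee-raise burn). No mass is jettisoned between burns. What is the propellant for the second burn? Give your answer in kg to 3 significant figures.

After the first burn: m = 19700 × exp(−950/8470.0) = 19700 × 0.89390 = 17,609.8 kg.
After the second burn: m = 17,609.8 × exp(−1780/8470.0) = 17,609.8 × 0.81046 = 14,272 kg.
Second-burn propellant = 17,609.8 − 14,272 = 3,337.8 kg.

propellant for the second burn ≈ 3340 kg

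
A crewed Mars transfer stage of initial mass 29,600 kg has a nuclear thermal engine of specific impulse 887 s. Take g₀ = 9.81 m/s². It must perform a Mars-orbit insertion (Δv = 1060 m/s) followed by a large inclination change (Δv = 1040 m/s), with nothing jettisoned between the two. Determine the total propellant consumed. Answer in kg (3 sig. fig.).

v_e = Isp · g₀ = 887 × 9.81 = 8701.5 m/s.
After the first burn: m = 29600 × exp(−1060/8701.5) = 29600 × 0.88531 = 26,205.2 kg.
After the second burn: m = 26,205.2 × exp(−1040/8701.5) = 26,205.2 × 0.88735 = 23,253.2 kg.
Total propellant = m₀ − m_final = 29600 − 23,253.2 = 6,346.8 kg.

total propellant consumed ≈ 6350 kg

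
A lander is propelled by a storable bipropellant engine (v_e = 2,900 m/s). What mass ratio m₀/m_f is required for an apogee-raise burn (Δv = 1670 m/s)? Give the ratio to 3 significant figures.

m₀/m_f = exp(Δv / v_e) = exp(1670 / 2900.0) = exp(0.5759) = 1.7787.

mass ratio ≈ 1.78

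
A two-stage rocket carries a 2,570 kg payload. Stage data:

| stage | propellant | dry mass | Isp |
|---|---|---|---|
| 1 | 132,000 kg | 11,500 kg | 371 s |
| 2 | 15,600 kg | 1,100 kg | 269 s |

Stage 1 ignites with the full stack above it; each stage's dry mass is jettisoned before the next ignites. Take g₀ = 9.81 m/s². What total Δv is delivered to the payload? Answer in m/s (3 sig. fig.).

Δv ≈ 10400 m/s

Ignition mass of stage 1 = 132,000+11,500 + 15,600+1,100 + 2,570 = 162,770 kg.
Stage 1: m₀ = 162,770 kg, m_f = 162,770 − 132,000 = 30,770 kg; Δv = 371×9.81×ln(5.29) = 3639.5×1.6658 ≈ 6063 m/s.
Stage 2: m₀ = 19,270 kg, m_f = 19,270 − 15,600 = 3,670 kg; Δv = 269×9.81×ln(5.251) = 2638.9×1.6584 ≈ 4376 m/s.
Total Δv = 6063 + 4376 = 10439 m/s.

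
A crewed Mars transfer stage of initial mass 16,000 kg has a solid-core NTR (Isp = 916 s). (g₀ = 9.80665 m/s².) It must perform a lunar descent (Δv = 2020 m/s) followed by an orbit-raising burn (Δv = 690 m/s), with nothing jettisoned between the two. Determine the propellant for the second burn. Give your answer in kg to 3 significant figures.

propellant for the second burn ≈ 945 kg

v_e = Isp · g₀ = 916 × 9.80665 = 8982.9 m/s.
After the first burn: m = 16000 × exp(−2020/8982.9) = 16000 × 0.79862 = 12,777.9 kg.
After the second burn: m = 12,777.9 × exp(−690/8982.9) = 12,777.9 × 0.92606 = 11,833.1 kg.
Second-burn propellant = 12,777.9 − 11,833.1 = 944.8 kg.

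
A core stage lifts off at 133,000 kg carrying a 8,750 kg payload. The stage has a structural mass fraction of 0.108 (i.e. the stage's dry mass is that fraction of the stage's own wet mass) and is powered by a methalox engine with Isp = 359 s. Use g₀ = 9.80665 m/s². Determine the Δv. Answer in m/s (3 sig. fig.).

Stage wet mass = m₀ − payload = 133,000 − 8,750 = 124,250 kg.
Stage dry mass = ε × stage wet mass = 0.108 × 124,250 = 13,419 kg.
Burnout mass m_f = stage dry + payload = 13,419 + 8,750 = 22,169 kg.
v_e = Isp · g₀ = 359 × 9.80665 = 3520.6 m/s.
By the Tsiolkovsky rocket equation, Δv = v_e · ln(133,000/22,169) = 3520.6 × ln(5.999) = 3520.6 × 1.7917 ≈ 6308 m/s.

Δv ≈ 6310 m/s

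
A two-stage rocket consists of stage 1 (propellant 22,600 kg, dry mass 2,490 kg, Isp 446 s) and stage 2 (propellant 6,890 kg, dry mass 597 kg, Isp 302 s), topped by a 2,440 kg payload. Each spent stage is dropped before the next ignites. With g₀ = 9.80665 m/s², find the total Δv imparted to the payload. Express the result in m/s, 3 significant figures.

Δv ≈ 8040 m/s

Ignition mass of stage 1 = 22,600+2,490 + 6,890+597 + 2,440 = 35,017 kg.
Stage 1: m₀ = 35,017 kg, m_f = 35,017 − 22,600 = 12,417 kg; Δv = 446×9.80665×ln(2.82) = 4373.8×1.0368 ≈ 4535 m/s.
Stage 2: m₀ = 9,927 kg, m_f = 9,927 − 6,890 = 3,037 kg; Δv = 302×9.80665×ln(3.269) = 2961.6×1.1844 ≈ 3508 m/s.
Total Δv = 4535 + 3508 = 8043 m/s.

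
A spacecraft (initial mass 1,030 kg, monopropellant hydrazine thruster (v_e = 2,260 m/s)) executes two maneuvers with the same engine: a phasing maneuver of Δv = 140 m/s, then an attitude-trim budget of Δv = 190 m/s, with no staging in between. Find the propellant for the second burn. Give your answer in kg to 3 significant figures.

After the first burn: m = 1030 × exp(−140/2260.0) = 1030 × 0.93993 = 968.128 kg.
After the second burn: m = 968.128 × exp(−190/2260.0) = 968.128 × 0.91937 = 890.068 kg.
Second-burn propellant = 968.128 − 890.068 = 78.06 kg.

propellant for the second burn ≈ 78.1 kg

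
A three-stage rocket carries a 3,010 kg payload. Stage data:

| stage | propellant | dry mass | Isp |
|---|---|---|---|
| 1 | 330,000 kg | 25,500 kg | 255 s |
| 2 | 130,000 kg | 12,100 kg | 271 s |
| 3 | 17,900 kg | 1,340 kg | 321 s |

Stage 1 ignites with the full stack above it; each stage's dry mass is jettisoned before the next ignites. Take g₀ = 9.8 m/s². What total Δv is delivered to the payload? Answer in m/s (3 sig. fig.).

Δv ≈ 11800 m/s

Ignition mass of stage 1 = 330,000+25,500 + 130,000+12,100 + 17,900+1,340 + 3,010 = 519,850 kg.
Stage 1: m₀ = 519,850 kg, m_f = 519,850 − 330,000 = 189,850 kg; Δv = 255×9.8×ln(2.738) = 2499.0×1.0073 ≈ 2517 m/s.
Stage 2: m₀ = 164,350 kg, m_f = 164,350 − 130,000 = 34,350 kg; Δv = 271×9.8×ln(4.785) = 2655.8×1.5654 ≈ 4157 m/s.
Stage 3: m₀ = 22,250 kg, m_f = 22,250 − 17,900 = 4,350 kg; Δv = 321×9.8×ln(5.115) = 3145.8×1.6322 ≈ 5134 m/s.
Total Δv = 2517 + 4157 + 5134 = 11808 m/s.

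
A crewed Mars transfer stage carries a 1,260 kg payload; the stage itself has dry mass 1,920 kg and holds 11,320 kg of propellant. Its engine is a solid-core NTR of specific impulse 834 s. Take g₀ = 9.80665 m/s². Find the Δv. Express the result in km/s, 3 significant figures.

v_e = Isp · g₀ = 834 × 9.80665 = 8178.7 m/s.
m₀ = payload + dry + propellant = 1,260 + 1,920 + 11,320 = 14,500 kg.
m_f = payload + dry = 1,260 + 1,920 = 3,180 kg.
By the Tsiolkovsky rocket equation, Δv = v_e · ln(m₀/m_f) = 8178.7 × ln(4.56) = 8178.7 × 1.5173 ≈ 12409.3 m/s.

Δv ≈ 12.4 km/s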